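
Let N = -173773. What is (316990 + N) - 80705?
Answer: 62512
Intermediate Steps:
(316990 + N) - 80705 = (316990 - 173773) - 80705 = 143217 - 80705 = 62512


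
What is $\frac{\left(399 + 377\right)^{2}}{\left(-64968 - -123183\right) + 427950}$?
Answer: $\frac{602176}{486165} \approx 1.2386$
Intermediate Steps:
$\frac{\left(399 + 377\right)^{2}}{\left(-64968 - -123183\right) + 427950} = \frac{776^{2}}{\left(-64968 + 123183\right) + 427950} = \frac{602176}{58215 + 427950} = \frac{602176}{486165}$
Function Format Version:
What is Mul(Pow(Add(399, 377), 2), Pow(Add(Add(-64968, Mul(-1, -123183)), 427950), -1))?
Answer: Rational(602176, 486165) ≈ 1.2386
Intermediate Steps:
Mul(Pow(Add(399, 377), 2), Pow(Add(Add(-64968, Mul(-1, -123183)), 427950), -1)) = Mul(Pow(776, 2), Pow(Add(Add(-64968, 123183), 427950), -1)) = Mul(602176, Pow(Add(58215, 427950), -1)) = Mul(602176, Pow(486165, -1)) = Mul(602176, Rational(1, 486165)) = Rational(602176, 486165)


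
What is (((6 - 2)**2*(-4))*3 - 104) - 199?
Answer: -495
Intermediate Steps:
(((6 - 2)**2*(-4))*3 - 104) - 199 = ((4**2*(-4))*3 - 104) - 199 = ((16*(-4))*3 - 104) - 199 = (-64*3 - 104) - 199 = (-192 - 104) - 199 = -296 - 199 = -495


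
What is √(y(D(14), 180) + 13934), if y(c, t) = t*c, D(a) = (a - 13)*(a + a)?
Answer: √18974 ≈ 137.75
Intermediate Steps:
D(a) = 2*a*(-13 + a) (D(a) = (-13 + a)*(2*a) = 2*a*(-13 + a))
y(c, t) = c*t
√(y(D(14), 180) + 13934) = √((2*14*(-13 + 14))*180 + 13934) = √((2*14*1)*180 + 13934) = √(28*180 + 13934) = √(5040 + 13934) = √18974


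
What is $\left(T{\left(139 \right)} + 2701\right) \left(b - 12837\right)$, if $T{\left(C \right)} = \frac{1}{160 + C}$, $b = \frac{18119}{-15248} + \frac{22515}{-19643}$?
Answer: $- \frac{194106259662837375}{5597213921} \approx -3.4679 \cdot 10^{7}$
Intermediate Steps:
$b = - \frac{699220237}{299516464}$ ($b = 18119 \left(- \frac{1}{15248}\right) + 22515 \left(- \frac{1}{19643}\right) = - \frac{18119}{15248} - \frac{22515}{19643} = - \frac{699220237}{299516464} \approx -2.3345$)
$\left(T{\left(139 \right)} + 2701\right) \left(b - 12837\right) = \left(\frac{1}{160 + 139} + 2701\right) \left(- \frac{699220237}{299516464} - 12837\right) = \left(\frac{1}{299} + 2701\right) \left(- \frac{699220237}{299516464} - 12837\right) = \left(\frac{1}{299} + 2701\right) \left(- \frac{3845592068605}{299516464}\right) = \frac{807600}{299} \left(- \frac{3845592068605}{299516464}\right) = - \frac{194106259662837375}{5597213921}$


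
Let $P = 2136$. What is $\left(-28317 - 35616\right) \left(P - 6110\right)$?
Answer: $254069742$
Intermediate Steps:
$\left(-28317 - 35616\right) \left(P - 6110\right) = \left(-28317 - 35616\right) \left(2136 - 6110\right) = \left(-63933\right) \left(-3974\right) = 254069742$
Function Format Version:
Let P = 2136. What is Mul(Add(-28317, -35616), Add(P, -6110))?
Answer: 254069742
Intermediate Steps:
Mul(Add(-28317, -35616), Add(P, -6110)) = Mul(Add(-28317, -35616), Add(2136, -6110)) = Mul(-63933, -3974) = 254069742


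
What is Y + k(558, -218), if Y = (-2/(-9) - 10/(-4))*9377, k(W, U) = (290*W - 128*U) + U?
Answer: 3870581/18 ≈ 2.1503e+5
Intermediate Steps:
k(W, U) = -127*U + 290*W (k(W, U) = (-128*U + 290*W) + U = -127*U + 290*W)
Y = 459473/18 (Y = (-2*(-⅑) - 10*(-¼))*9377 = (2/9 + 5/2)*9377 = (49/18)*9377 = 459473/18 ≈ 25526.)
Y + k(558, -218) = 459473/18 + (-127*(-218) + 290*558) = 459473/18 + (27686 + 161820) = 459473/18 + 189506 = 3870581/18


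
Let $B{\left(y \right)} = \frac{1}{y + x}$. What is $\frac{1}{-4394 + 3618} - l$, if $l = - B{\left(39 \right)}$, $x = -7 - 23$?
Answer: $\frac{767}{6984} \approx 0.10982$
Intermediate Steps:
$x = -30$
$B{\left(y \right)} = \frac{1}{-30 + y}$ ($B{\left(y \right)} = \frac{1}{y - 30} = \frac{1}{-30 + y}$)
$l = - \frac{1}{9}$ ($l = - \frac{1}{-30 + 39} = - \frac{1}{9} \approx -0.11111$)
$\frac{1}{-4394 + 3618} - l = \frac{1}{-4394 + 3618} - - \frac{1}{9} = \frac{1}{-776} + \frac{1}{9} = - \frac{1}{776} + \frac{1}{9} = \frac{767}{6984}$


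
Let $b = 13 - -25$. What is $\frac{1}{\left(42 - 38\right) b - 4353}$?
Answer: $- \frac{1}{4201} \approx -0.00023804$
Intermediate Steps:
$b = 38$ ($b = 13 + 25 = 38$)
$\frac{1}{\left(42 - 38\right) b - 4353} = \frac{1}{\left(42 - 38\right) 38 - 4353} = \frac{1}{4 \cdot 38 - 4353} = \frac{1}{152 - 4353} = \frac{1}{-4201} = - \frac{1}{4201}$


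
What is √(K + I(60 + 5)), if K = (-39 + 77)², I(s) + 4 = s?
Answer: √1505 ≈ 38.794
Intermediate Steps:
I(s) = -4 + s
K = 1444 (K = 38² = 1444)
√(K + I(60 + 5)) = √(1444 + (-4 + (60 + 5))) = √(1444 + (-4 + 65)) = √(1444 + 61) = √1505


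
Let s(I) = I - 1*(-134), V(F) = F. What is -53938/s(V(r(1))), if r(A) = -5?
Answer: -53938/129 ≈ -418.12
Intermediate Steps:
s(I) = 134 + I (s(I) = I + 134 = 134 + I)
-53938/s(V(r(1))) = -53938/(134 - 5) = -53938/129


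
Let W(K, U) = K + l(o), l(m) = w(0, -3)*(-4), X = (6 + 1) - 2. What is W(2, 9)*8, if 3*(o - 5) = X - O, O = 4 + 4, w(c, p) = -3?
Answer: 112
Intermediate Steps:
X = 5 (X = 7 - 2 = 5)
O = 8
o = 4 (o = 5 + (5 - 1*8)/3 = 5 + (5 - 8)/3 = 5 + (1/3)*(-3) = 5 - 1 = 4)
l(m) = 12 (l(m) = -3*(-4) = 12)
W(K, U) = 12 + K (W(K, U) = K + 12 = 12 + K)
W(2, 9)*8 = (12 + 2)*8 = 14*8 = 112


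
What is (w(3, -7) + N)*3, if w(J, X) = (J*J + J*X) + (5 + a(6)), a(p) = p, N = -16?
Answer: -51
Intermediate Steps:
w(J, X) = 11 + J**2 + J*X (w(J, X) = (J*J + J*X) + (5 + 6) = (J**2 + J*X) + 11 = 11 + J**2 + J*X)
(w(3, -7) + N)*3 = ((11 + 3**2 + 3*(-7)) - 16)*3 = ((11 + 9 - 21) - 16)*3 = (-1 - 16)*3 = -17*3 = -51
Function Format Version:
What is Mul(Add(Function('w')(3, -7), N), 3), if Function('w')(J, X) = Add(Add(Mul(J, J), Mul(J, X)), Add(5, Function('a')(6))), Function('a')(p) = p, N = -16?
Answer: -51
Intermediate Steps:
Function('w')(J, X) = Add(11, Pow(J, 2), Mul(J, X)) (Function('w')(J, X) = Add(Add(Mul(J, J), Mul(J, X)), Add(5, 6)) = Add(Add(Pow(J, 2), Mul(J, X)), 11) = Add(11, Pow(J, 2), Mul(J, X)))
Mul(Add(Function('w')(3, -7), N), 3) = Mul(Add(Add(11, Pow(3, 2), Mul(3, -7)), -16), 3) = Mul(Add(Add(11, 9, -21), -16), 3) = Mul(Add(-1, -16), 3) = Mul(-17, 3) = -51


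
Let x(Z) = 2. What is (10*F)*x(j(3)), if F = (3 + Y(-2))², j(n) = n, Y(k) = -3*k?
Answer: 1620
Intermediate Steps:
F = 81 (F = (3 - 3*(-2))² = (3 + 6)² = 9² = 81)
(10*F)*x(j(3)) = (10*81)*2 = 810*2 = 1620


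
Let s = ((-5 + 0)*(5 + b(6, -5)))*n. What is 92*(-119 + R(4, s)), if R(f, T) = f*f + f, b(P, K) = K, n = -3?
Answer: -9108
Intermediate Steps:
s = 0 (s = ((-5 + 0)*(5 - 5))*(-3) = -5*0*(-3) = 0*(-3) = 0)
R(f, T) = f + f² (R(f, T) = f² + f = f + f²)
92*(-119 + R(4, s)) = 92*(-119 + 4*(1 + 4)) = 92*(-119 + 4*5) = 92*(-119 + 20) = 92*(-99) = -9108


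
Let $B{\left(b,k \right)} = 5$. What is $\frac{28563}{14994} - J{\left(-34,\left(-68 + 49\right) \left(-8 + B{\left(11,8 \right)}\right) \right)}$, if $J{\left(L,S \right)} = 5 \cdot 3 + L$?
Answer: $\frac{104483}{4998} \approx 20.905$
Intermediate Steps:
$J{\left(L,S \right)} = 15 + L$
$\frac{28563}{14994} - J{\left(-34,\left(-68 + 49\right) \left(-8 + B{\left(11,8 \right)}\right) \right)} = \frac{28563}{14994} - \left(15 - 34\right) = 28563 \cdot \frac{1}{14994} - -19 = \frac{9521}{4998} + 19 = \frac{104483}{4998}$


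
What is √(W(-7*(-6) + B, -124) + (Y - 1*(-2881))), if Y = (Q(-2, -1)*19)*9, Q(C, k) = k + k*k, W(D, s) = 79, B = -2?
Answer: 4*√185 ≈ 54.406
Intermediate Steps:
Q(C, k) = k + k²
Y = 0 (Y = (-(1 - 1)*19)*9 = (-1*0*19)*9 = (0*19)*9 = 0*9 = 0)
√(W(-7*(-6) + B, -124) + (Y - 1*(-2881))) = √(79 + (0 - 1*(-2881))) = √(79 + (0 + 2881)) = √(79 + 2881) = √2960 = 4*√185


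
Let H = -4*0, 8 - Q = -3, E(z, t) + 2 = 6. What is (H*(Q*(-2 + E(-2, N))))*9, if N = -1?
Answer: 0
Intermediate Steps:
E(z, t) = 4 (E(z, t) = -2 + 6 = 4)
Q = 11 (Q = 8 - 1*(-3) = 8 + 3 = 11)
H = 0
(H*(Q*(-2 + E(-2, N))))*9 = (0*(11*(-2 + 4)))*9 = (0*(11*2))*9 = (0*22)*9 = 0*9 = 0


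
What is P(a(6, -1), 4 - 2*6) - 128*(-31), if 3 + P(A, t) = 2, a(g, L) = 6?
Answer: 3967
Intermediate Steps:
P(A, t) = -1 (P(A, t) = -3 + 2 = -1)
P(a(6, -1), 4 - 2*6) - 128*(-31) = -1 - 128*(-31) = -1 + 3968 = 3967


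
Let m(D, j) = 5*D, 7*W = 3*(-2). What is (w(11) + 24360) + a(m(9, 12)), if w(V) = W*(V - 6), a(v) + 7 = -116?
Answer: 169629/7 ≈ 24233.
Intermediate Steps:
W = -6/7 (W = (3*(-2))/7 = (⅐)*(-6) = -6/7 ≈ -0.85714)
a(v) = -123 (a(v) = -7 - 116 = -123)
w(V) = 36/7 - 6*V/7 (w(V) = -6*(V - 6)/7 = -6*(-6 + V)/7 = 36/7 - 6*V/7)
(w(11) + 24360) + a(m(9, 12)) = ((36/7 - 6/7*11) + 24360) - 123 = ((36/7 - 66/7) + 24360) - 123 = (-30/7 + 24360) - 123 = 170490/7 - 123 = 169629/7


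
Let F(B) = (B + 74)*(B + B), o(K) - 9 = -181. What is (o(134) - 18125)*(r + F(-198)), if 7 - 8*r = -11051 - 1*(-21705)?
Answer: -6992838945/8 ≈ -8.7410e+8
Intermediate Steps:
o(K) = -172 (o(K) = 9 - 181 = -172)
r = -10647/8 (r = 7/8 - (-11051 - 1*(-21705))/8 = 7/8 - (-11051 + 21705)/8 = 7/8 - ⅛*10654 = 7/8 - 5327/4 = -10647/8 ≈ -1330.9)
F(B) = 2*B*(74 + B) (F(B) = (74 + B)*(2*B) = 2*B*(74 + B))
(o(134) - 18125)*(r + F(-198)) = (-172 - 18125)*(-10647/8 + 2*(-198)*(74 - 198)) = -18297*(-10647/8 + 2*(-198)*(-124)) = -18297*(-10647/8 + 49104) = -18297*382185/8 = -6992838945/8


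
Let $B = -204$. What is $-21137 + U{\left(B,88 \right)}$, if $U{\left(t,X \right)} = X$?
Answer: $-21049$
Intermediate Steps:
$-21137 + U{\left(B,88 \right)} = -21137 + 88 = -21049$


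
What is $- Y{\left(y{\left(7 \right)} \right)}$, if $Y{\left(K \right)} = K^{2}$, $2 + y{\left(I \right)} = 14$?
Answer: $-144$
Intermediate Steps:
$y{\left(I \right)} = 12$ ($y{\left(I \right)} = -2 + 14 = 12$)
$- Y{\left(y{\left(7 \right)} \right)} = - 12^{2} = \left(-1\right) 144 = -144$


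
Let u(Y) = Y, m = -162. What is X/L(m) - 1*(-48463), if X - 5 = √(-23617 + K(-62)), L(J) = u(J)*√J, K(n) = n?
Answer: 48463 - √5262/972 + 5*I*√2/2916 ≈ 48463.0 + 0.0024249*I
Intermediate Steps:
L(J) = J^(3/2) (L(J) = J*√J = J^(3/2))
X = 5 + 3*I*√2631 (X = 5 + √(-23617 - 62) = 5 + √(-23679) = 5 + 3*I*√2631 ≈ 5.0 + 153.88*I)
X/L(m) - 1*(-48463) = (5 + 3*I*√2631)/((-162)^(3/2)) - 1*(-48463) = (5 + 3*I*√2631)/((-1458*I*√2)) + 48463 = (5 + 3*I*√2631)*(I*√2/2916) + 48463 = I*√2*(5 + 3*I*√2631)/2916 + 48463 = 48463 + I*√2*(5 + 3*I*√2631)/2916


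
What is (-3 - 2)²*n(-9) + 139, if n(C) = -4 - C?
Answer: 264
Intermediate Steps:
(-3 - 2)²*n(-9) + 139 = (-3 - 2)²*(-4 - 1*(-9)) + 139 = (-5)²*(-4 + 9) + 139 = 25*5 + 139 = 125 + 139 = 264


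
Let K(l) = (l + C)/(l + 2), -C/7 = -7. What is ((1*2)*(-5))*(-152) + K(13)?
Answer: 22862/15 ≈ 1524.1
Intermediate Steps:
C = 49 (C = -7*(-7) = 49)
K(l) = (49 + l)/(2 + l) (K(l) = (l + 49)/(l + 2) = (49 + l)/(2 + l))
((1*2)*(-5))*(-152) + K(13) = ((1*2)*(-5))*(-152) + (49 + 13)/(2 + 13) = (2*(-5))*(-152) + 62/15 = -10*(-152) + (1/15)*62 = 1520 + 62/15 = 22862/15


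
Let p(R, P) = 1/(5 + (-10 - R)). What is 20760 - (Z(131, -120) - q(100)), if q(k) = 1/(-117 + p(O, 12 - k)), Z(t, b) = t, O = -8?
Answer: 7220147/350 ≈ 20629.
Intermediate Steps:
p(R, P) = 1/(-5 - R)
q(k) = -3/350 (q(k) = 1/(-117 - 1/(5 - 8)) = 1/(-117 - 1/(-3)) = 1/(-117 - 1*(-⅓)) = 1/(-117 + ⅓) = 1/(-350/3) = -3/350)
20760 - (Z(131, -120) - q(100)) = 20760 - (131 - 1*(-3/350)) = 20760 - (131 + 3/350) = 20760 - 1*45853/350 = 20760 - 45853/350 = 7220147/350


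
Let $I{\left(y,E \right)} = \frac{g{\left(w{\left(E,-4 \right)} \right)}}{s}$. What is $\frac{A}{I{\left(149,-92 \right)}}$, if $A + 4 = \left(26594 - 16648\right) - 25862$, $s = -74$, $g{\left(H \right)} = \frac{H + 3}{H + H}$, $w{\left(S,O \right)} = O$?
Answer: $9424640$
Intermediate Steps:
$g{\left(H \right)} = \frac{3 + H}{2 H}$
$I{\left(y,E \right)} = - \frac{1}{592}$ ($I{\left(y,E \right)} = \frac{\frac{1}{2} \frac{1}{-4} \left(3 - 4\right)}{-74} = \frac{1}{2} \left(- \frac{1}{4}\right) \left(-1\right) \left(- \frac{1}{74}\right) = \frac{1}{8} \left(- \frac{1}{74}\right) = - \frac{1}{592}$)
$A = -15920$ ($A = -4 + \left(\left(26594 - 16648\right) - 25862\right) = -4 + \left(9946 - 25862\right) = -4 - 15916 = -15920$)
$\frac{A}{I{\left(149,-92 \right)}} = - \frac{15920}{- \frac{1}{592}} = \left(-15920\right) \left(-592\right) = 9424640$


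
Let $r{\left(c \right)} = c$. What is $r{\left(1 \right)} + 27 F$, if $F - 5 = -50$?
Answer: $-1214$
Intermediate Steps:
$F = -45$ ($F = 5 - 50 = -45$)
$r{\left(1 \right)} + 27 F = 1 + 27 \left(-45\right) = 1 - 1215 = -1214$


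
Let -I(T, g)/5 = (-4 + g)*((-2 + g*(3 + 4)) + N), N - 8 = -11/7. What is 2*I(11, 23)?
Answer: -220020/7 ≈ -31431.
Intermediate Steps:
N = 45/7 (N = 8 - 11/7 = 45/7 ≈ 6.4286)
I(T, g) = -5*(-4 + g)*(31/7 + 7*g) (I(T, g) = -5*(-4 + g)*((-2 + g*(3 + 4)) + 45/7) = -5*(-4 + g)*((-2 + g*7) + 45/7) = -5*(-4 + g)*((-2 + 7*g) + 45/7) = -5*(-4 + g)*(31/7 + 7*g))
2*I(11, 23) = 2*(620/7 - 35*23**2 + (825/7)*23) = 2*(620/7 - 35*529 + 18975/7) = 2*(620/7 - 18515 + 18975/7) = 2*(-110010/7) = -220020/7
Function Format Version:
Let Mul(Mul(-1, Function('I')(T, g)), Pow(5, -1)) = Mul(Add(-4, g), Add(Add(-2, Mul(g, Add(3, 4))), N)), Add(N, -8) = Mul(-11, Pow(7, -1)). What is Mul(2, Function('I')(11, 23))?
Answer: Rational(-220020, 7) ≈ -31431.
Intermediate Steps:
N = Rational(45, 7) (N = Add(8, Mul(-11, Pow(7, -1))) = Add(8, Mul(-11, Rational(1, 7))) = Add(8, Rational(-11, 7)) = Rational(45, 7) ≈ 6.4286)
Function('I')(T, g) = Mul(-5, Add(-4, g), Add(Rational(31, 7), Mul(7, g))) (Function('I')(T, g) = Mul(-5, Mul(Add(-4, g), Add(Add(-2, Mul(g, Add(3, 4))), Rational(45, 7)))) = Mul(-5, Mul(Add(-4, g), Add(Add(-2, Mul(g, 7)), Rational(45, 7)))) = Mul(-5, Mul(Add(-4, g), Add(Add(-2, Mul(7, g)), Rational(45, 7)))) = Mul(-5, Mul(Add(-4, g), Add(Rational(31, 7), Mul(7, g)))) = Mul(-5, Add(-4, g), Add(Rational(31, 7), Mul(7, g))))
Mul(2, Function('I')(11, 23)) = Mul(2, Add(Rational(620, 7), Mul(-35, Pow(23, 2)), Mul(Rational(825, 7), 23))) = Mul(2, Add(Rational(620, 7), Mul(-35, 529), Rational(18975, 7))) = Mul(2, Add(Rational(620, 7), -18515, Rational(18975, 7))) = Mul(2, Rational(-110010, 7)) = Rational(-220020, 7)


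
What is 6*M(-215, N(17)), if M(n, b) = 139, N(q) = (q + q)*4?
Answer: 834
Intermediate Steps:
N(q) = 8*q (N(q) = (2*q)*4 = 8*q)
6*M(-215, N(17)) = 6*139 = 834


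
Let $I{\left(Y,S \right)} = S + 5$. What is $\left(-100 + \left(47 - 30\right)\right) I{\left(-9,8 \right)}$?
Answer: $-1079$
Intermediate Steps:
$I{\left(Y,S \right)} = 5 + S$
$\left(-100 + \left(47 - 30\right)\right) I{\left(-9,8 \right)} = \left(-100 + \left(47 - 30\right)\right) \left(5 + 8\right) = \left(-100 + 17\right) 13 = \left(-83\right) 13 = -1079$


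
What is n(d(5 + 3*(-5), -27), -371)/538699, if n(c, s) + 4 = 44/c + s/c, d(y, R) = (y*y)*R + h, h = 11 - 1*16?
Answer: -1499/208168685 ≈ -7.2009e-6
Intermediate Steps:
h = -5 (h = 11 - 16 = -5)
d(y, R) = -5 + R*y² (d(y, R) = (y*y)*R - 5 = y²*R - 5 = R*y² - 5 = -5 + R*y²)
n(c, s) = -4 + 44/c + s/c (n(c, s) = -4 + (44/c + s/c) = -4 + 44/c + s/c)
n(d(5 + 3*(-5), -27), -371)/538699 = ((44 - 371 - 4*(-5 - 27*(5 + 3*(-5))²))/(-5 - 27*(5 + 3*(-5))²))/538699 = ((44 - 371 - 4*(-5 - 27*(5 - 15)²))/(-5 - 27*(5 - 15)²))*(1/538699) = ((44 - 371 - 4*(-5 - 27*(-10)²))/(-5 - 27*(-10)²))*(1/538699) = ((44 - 371 - 4*(-5 - 27*100))/(-5 - 27*100))*(1/538699) = ((44 - 371 - 4*(-5 - 2700))/(-5 - 2700))*(1/538699) = ((44 - 371 - 4*(-2705))/(-2705))*(1/538699) = -(44 - 371 + 10820)/2705*(1/538699) = -1/2705*10493*(1/538699) = -10493/2705*1/538699 = -1499/208168685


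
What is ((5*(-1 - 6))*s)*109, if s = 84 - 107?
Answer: 87745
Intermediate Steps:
s = -23
((5*(-1 - 6))*s)*109 = ((5*(-1 - 6))*(-23))*109 = ((5*(-7))*(-23))*109 = -35*(-23)*109 = 805*109 = 87745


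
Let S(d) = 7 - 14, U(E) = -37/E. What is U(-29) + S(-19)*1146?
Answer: -232601/29 ≈ -8020.7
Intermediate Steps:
S(d) = -7
U(-29) + S(-19)*1146 = -37/(-29) - 7*1146 = -37*(-1/29) - 8022 = 37/29 - 8022 = -232601/29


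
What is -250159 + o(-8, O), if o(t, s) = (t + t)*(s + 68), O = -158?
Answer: -248719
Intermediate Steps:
o(t, s) = 2*t*(68 + s) (o(t, s) = (2*t)*(68 + s) = 2*t*(68 + s))
-250159 + o(-8, O) = -250159 + 2*(-8)*(68 - 158) = -250159 + 2*(-8)*(-90) = -250159 + 1440 = -248719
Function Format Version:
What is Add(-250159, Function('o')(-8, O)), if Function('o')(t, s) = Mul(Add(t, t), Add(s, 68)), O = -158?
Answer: -248719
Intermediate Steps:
Function('o')(t, s) = Mul(2, t, Add(68, s)) (Function('o')(t, s) = Mul(Mul(2, t), Add(68, s)) = Mul(2, t, Add(68, s)))
Add(-250159, Function('o')(-8, O)) = Add(-250159, Mul(2, -8, Add(68, -158))) = Add(-250159, Mul(2, -8, -90)) = Add(-250159, 1440) = -248719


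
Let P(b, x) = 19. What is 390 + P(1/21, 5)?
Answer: 409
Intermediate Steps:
390 + P(1/21, 5) = 390 + 19 = 409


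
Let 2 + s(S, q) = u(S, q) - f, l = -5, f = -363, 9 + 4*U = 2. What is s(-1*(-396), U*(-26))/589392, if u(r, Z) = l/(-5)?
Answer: 181/294696 ≈ 0.00061419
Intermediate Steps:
U = -7/4 (U = -9/4 + (¼)*2 = -9/4 + ½ = -7/4 ≈ -1.7500)
u(r, Z) = 1 (u(r, Z) = -5/(-5) = -5*(-⅕) = 1)
s(S, q) = 362 (s(S, q) = -2 + (1 - 1*(-363)) = -2 + (1 + 363) = -2 + 364 = 362)
s(-1*(-396), U*(-26))/589392 = 362/589392 = 362*(1/589392) = 181/294696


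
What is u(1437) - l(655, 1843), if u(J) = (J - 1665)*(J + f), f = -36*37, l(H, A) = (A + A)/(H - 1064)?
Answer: -9787774/409 ≈ -23931.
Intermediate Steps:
l(H, A) = 2*A/(-1064 + H) (l(H, A) = (2*A)/(-1064 + H) = 2*A/(-1064 + H))
f = -1332
u(J) = (-1665 + J)*(-1332 + J) (u(J) = (J - 1665)*(J - 1332) = (-1665 + J)*(-1332 + J))
u(1437) - l(655, 1843) = (2217780 + 1437² - 2997*1437) - 2*1843/(-1064 + 655) = (2217780 + 2064969 - 4306689) - 2*1843/(-409) = -23940 - 2*1843*(-1)/409 = -23940 - 1*(-3686/409) = -23940 + 3686/409 = -9787774/409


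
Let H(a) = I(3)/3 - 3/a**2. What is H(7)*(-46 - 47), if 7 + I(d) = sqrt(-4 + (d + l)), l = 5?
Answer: 7874/49 ≈ 160.69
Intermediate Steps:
I(d) = -7 + sqrt(1 + d) (I(d) = -7 + sqrt(-4 + (d + 5)) = -7 + sqrt(-4 + (5 + d)) = -7 + sqrt(1 + d))
H(a) = -5/3 - 3/a**2 (H(a) = (-7 + sqrt(1 + 3))/3 - 3/a**2 = (-7 + sqrt(4))*(1/3) - 3/a**2 = (-7 + 2)*(1/3) - 3/a**2 = -5*1/3 - 3/a**2 = -5/3 - 3/a**2)
H(7)*(-46 - 47) = (-5/3 - 3/7**2)*(-46 - 47) = (-5/3 - 3*1/49)*(-93) = (-5/3 - 3/49)*(-93) = -254/147*(-93) = 7874/49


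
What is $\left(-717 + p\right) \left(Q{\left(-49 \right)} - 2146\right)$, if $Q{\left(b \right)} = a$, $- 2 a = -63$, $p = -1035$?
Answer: $3704604$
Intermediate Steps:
$a = \frac{63}{2}$ ($a = \left(- \frac{1}{2}\right) \left(-63\right) = \frac{63}{2} \approx 31.5$)
$Q{\left(b \right)} = \frac{63}{2}$
$\left(-717 + p\right) \left(Q{\left(-49 \right)} - 2146\right) = \left(-717 - 1035\right) \left(\frac{63}{2} - 2146\right) = \left(-1752\right) \left(- \frac{4229}{2}\right) = 3704604$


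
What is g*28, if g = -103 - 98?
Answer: -5628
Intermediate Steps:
g = -201
g*28 = -201*28 = -5628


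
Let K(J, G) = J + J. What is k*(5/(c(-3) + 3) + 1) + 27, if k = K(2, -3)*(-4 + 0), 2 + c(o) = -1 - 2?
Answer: 51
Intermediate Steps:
c(o) = -5 (c(o) = -2 + (-1 - 2) = -2 - 3 = -5)
K(J, G) = 2*J
k = -16 (k = (2*2)*(-4 + 0) = 4*(-4) = -16)
k*(5/(c(-3) + 3) + 1) + 27 = -16*(5/(-5 + 3) + 1) + 27 = -16*(5/(-2) + 1) + 27 = -16*(5*(-½) + 1) + 27 = -16*(-5/2 + 1) + 27 = -16*(-3/2) + 27 = 24 + 27 = 51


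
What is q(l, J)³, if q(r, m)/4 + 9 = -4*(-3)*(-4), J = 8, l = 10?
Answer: -11852352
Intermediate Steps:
q(r, m) = -228 (q(r, m) = -36 + 4*(-4*(-3)*(-4)) = -36 + 4*(12*(-4)) = -36 + 4*(-48) = -36 - 192 = -228)
q(l, J)³ = (-228)³ = -11852352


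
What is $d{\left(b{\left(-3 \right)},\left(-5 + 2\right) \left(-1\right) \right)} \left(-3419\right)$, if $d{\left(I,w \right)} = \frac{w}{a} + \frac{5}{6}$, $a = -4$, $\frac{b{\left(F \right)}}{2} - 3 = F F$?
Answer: $- \frac{3419}{12} \approx -284.92$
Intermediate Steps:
$b{\left(F \right)} = 6 + 2 F^{2}$ ($b{\left(F \right)} = 6 + 2 F F = 6 + 2 F^{2}$)
$d{\left(I,w \right)} = \frac{5}{6} - \frac{w}{4}$ ($d{\left(I,w \right)} = \frac{w}{-4} + \frac{5}{6} = w \left(- \frac{1}{4}\right) + 5 \cdot \frac{1}{6} = - \frac{w}{4} + \frac{5}{6} = \frac{5}{6} - \frac{w}{4}$)
$d{\left(b{\left(-3 \right)},\left(-5 + 2\right) \left(-1\right) \right)} \left(-3419\right) = \left(\frac{5}{6} - \frac{\left(-5 + 2\right) \left(-1\right)}{4}\right) \left(-3419\right) = \left(\frac{5}{6} - \frac{\left(-3\right) \left(-1\right)}{4}\right) \left(-3419\right) = \left(\frac{5}{6} - \frac{3}{4}\right) \left(-3419\right) = \frac{1}{12} \left(-3419\right) = - \frac{3419}{12}$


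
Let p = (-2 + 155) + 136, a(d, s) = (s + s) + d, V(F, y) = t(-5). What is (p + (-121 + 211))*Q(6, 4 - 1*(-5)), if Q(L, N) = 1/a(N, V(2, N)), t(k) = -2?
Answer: 379/5 ≈ 75.800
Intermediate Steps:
V(F, y) = -2
a(d, s) = d + 2*s (a(d, s) = 2*s + d = d + 2*s)
p = 289 (p = 153 + 136 = 289)
Q(L, N) = 1/(-4 + N) (Q(L, N) = 1/(N + 2*(-2)) = 1/(N - 4) = 1/(-4 + N))
(p + (-121 + 211))*Q(6, 4 - 1*(-5)) = (289 + (-121 + 211))/(-4 + (4 - 1*(-5))) = (289 + 90)/(-4 + (4 + 5)) = 379/(-4 + 9) = 379/5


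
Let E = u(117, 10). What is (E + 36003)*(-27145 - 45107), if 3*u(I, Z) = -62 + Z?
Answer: -2600036388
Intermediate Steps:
u(I, Z) = -62/3 + Z/3 (u(I, Z) = (-62 + Z)/3 = -62/3 + Z/3)
E = -52/3 (E = -62/3 + (⅓)*10 = -62/3 + 10/3 = -52/3 ≈ -17.333)
(E + 36003)*(-27145 - 45107) = (-52/3 + 36003)*(-27145 - 45107) = (107957/3)*(-72252) = -2600036388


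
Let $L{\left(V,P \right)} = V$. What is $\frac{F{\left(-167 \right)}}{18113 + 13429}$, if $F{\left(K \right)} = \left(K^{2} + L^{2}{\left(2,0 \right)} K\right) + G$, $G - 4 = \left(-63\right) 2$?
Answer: $\frac{9033}{10514} \approx 0.85914$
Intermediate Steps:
$G = -122$ ($G = 4 - 126 = -122$)
$F{\left(K \right)} = -122 + K^{2} + 4 K$ ($F{\left(K \right)} = \left(K^{2} + 2^{2} K\right) - 122 = \left(K^{2} + 4 K\right) - 122 = -122 + K^{2} + 4 K$)
$\frac{F{\left(-167 \right)}}{18113 + 13429} = \frac{-122 + \left(-167\right)^{2} + 4 \left(-167\right)}{18113 + 13429} = \frac{-122 + 27889 - 668}{31542} = 27099 \cdot \frac{1}{31542} = \frac{9033}{10514}$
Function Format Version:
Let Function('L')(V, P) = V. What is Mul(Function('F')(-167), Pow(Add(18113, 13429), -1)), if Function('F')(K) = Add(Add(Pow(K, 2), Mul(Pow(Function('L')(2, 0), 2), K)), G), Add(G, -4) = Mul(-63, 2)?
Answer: Rational(9033, 10514) ≈ 0.85914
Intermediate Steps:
G = -122 (G = Add(4, Mul(-63, 2)) = Add(4, -126) = -122)
Function('F')(K) = Add(-122, Pow(K, 2), Mul(4, K)) (Function('F')(K) = Add(Add(Pow(K, 2), Mul(Pow(2, 2), K)), -122) = Add(Add(Pow(K, 2), Mul(4, K)), -122) = Add(-122, Pow(K, 2), Mul(4, K)))
Mul(Function('F')(-167), Pow(Add(18113, 13429), -1)) = Mul(Add(-122, Pow(-167, 2), Mul(4, -167)), Pow(Add(18113, 13429), -1)) = Mul(Add(-122, 27889, -668), Pow(31542, -1)) = Mul(27099, Rational(1, 31542)) = Rational(9033, 10514)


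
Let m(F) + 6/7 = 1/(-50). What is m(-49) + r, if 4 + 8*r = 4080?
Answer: 89009/175 ≈ 508.62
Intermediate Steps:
r = 1019/2 (r = -½ + (⅛)*4080 = -½ + 510 = 1019/2 ≈ 509.50)
m(F) = -307/350 (m(F) = -6/7 + 1/(-50) = -6/7 - 1/50 = -307/350)
m(-49) + r = -307/350 + 1019/2 = 89009/175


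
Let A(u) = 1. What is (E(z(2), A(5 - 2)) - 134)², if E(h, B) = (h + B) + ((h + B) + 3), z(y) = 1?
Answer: 16129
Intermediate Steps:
E(h, B) = 3 + 2*B + 2*h (E(h, B) = (B + h) + ((B + h) + 3) = (B + h) + (3 + B + h) = 3 + 2*B + 2*h)
(E(z(2), A(5 - 2)) - 134)² = ((3 + 2*1 + 2*1) - 134)² = ((3 + 2 + 2) - 134)² = (7 - 134)² = (-127)² = 16129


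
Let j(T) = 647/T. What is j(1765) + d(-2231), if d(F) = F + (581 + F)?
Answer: -6849318/1765 ≈ -3880.6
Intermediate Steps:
d(F) = 581 + 2*F
j(1765) + d(-2231) = 647/1765 + (581 + 2*(-2231)) = 647*(1/1765) + (581 - 4462) = 647/1765 - 3881 = -6849318/1765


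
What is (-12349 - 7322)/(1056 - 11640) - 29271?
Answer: -103261531/3528 ≈ -29269.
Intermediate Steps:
(-12349 - 7322)/(1056 - 11640) - 29271 = -19671/(-10584) - 29271 = -19671*(-1/10584) - 29271 = 6557/3528 - 29271 = -103261531/3528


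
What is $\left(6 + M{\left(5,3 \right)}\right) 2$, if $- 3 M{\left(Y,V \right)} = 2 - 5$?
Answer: $14$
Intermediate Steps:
$M{\left(Y,V \right)} = 1$ ($M{\left(Y,V \right)} = - \frac{2 - 5}{3} = \left(- \frac{1}{3}\right) \left(-3\right) = 1$)
$\left(6 + M{\left(5,3 \right)}\right) 2 = \left(6 + 1\right) 2 = 7 \cdot 2 = 14$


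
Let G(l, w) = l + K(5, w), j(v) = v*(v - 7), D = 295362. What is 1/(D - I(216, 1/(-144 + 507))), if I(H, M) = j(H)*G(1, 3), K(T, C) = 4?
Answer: 1/69642 ≈ 1.4359e-5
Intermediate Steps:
j(v) = v*(-7 + v)
G(l, w) = 4 + l (G(l, w) = l + 4 = 4 + l)
I(H, M) = 5*H*(-7 + H) (I(H, M) = (H*(-7 + H))*(4 + 1) = (H*(-7 + H))*5 = 5*H*(-7 + H))
1/(D - I(216, 1/(-144 + 507))) = 1/(295362 - 5*216*(-7 + 216)) = 1/(295362 - 5*216*209) = 1/(295362 - 1*225720) = 1/(295362 - 225720) = 1/69642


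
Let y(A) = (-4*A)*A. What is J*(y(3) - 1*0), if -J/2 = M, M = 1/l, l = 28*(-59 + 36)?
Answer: -18/161 ≈ -0.11180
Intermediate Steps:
y(A) = -4*A**2
l = -644 (l = 28*(-23) = -644)
M = -1/644 (M = 1/(-644) = -1/644 ≈ -0.0015528)
J = 1/322 (J = -2*(-1/644) = 1/322 ≈ 0.0031056)
J*(y(3) - 1*0) = (-4*3**2 - 1*0)/322 = (-4*9 + 0)/322 = (-36 + 0)/322 = (1/322)*(-36) = -18/161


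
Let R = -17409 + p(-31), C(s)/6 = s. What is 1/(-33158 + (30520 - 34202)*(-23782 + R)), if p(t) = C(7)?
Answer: 1/151477460 ≈ 6.6016e-9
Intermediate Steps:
C(s) = 6*s
p(t) = 42 (p(t) = 6*7 = 42)
R = -17367 (R = -17409 + 42 = -17367)
1/(-33158 + (30520 - 34202)*(-23782 + R)) = 1/(-33158 + (30520 - 34202)*(-23782 - 17367)) = 1/(-33158 - 3682*(-41149)) = 1/(-33158 + 151510618) = 1/151477460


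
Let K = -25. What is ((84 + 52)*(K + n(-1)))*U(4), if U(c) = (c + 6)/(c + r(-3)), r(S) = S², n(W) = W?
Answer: -2720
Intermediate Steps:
U(c) = (6 + c)/(9 + c) (U(c) = (c + 6)/(c + (-3)²) = (6 + c)/(c + 9) = (6 + c)/(9 + c))
((84 + 52)*(K + n(-1)))*U(4) = ((84 + 52)*(-25 - 1))*((6 + 4)/(9 + 4)) = (136*(-26))*(10/13) = -272*10 = -3536*10/13 = -2720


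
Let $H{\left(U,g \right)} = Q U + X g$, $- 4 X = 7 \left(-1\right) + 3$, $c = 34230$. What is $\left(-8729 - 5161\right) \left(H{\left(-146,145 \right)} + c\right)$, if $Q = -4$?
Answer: $-485580510$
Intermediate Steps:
$X = 1$ ($X = - \frac{7 \left(-1\right) + 3}{4} = - \frac{-7 + 3}{4} = \left(- \frac{1}{4}\right) \left(-4\right) = 1$)
$H{\left(U,g \right)} = g - 4 U$ ($H{\left(U,g \right)} = - 4 U + 1 g = - 4 U + g = g - 4 U$)
$\left(-8729 - 5161\right) \left(H{\left(-146,145 \right)} + c\right) = \left(-8729 - 5161\right) \left(\left(145 - -584\right) + 34230\right) = - 13890 \left(\left(145 + 584\right) + 34230\right) = - 13890 \left(729 + 34230\right) = \left(-13890\right) 34959 = -485580510$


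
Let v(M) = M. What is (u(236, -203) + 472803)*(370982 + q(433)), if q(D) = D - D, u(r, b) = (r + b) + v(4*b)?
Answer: 175112407568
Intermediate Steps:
u(r, b) = r + 5*b (u(r, b) = (r + b) + 4*b = (b + r) + 4*b = r + 5*b)
q(D) = 0
(u(236, -203) + 472803)*(370982 + q(433)) = ((236 + 5*(-203)) + 472803)*(370982 + 0) = ((236 - 1015) + 472803)*370982 = (-779 + 472803)*370982 = 472024*370982 = 175112407568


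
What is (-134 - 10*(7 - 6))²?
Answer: 20736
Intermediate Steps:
(-134 - 10*(7 - 6))² = (-134 - 10*1)² = (-134 - 10)² = (-144)² = 20736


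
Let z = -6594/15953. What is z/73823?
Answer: -942/168242617 ≈ -5.5991e-6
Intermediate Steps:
z = -942/2279 (z = -6594*1/15953 = -942/2279 ≈ -0.41334)
z/73823 = -942/2279/73823 = -942/2279*1/73823 = -942/168242617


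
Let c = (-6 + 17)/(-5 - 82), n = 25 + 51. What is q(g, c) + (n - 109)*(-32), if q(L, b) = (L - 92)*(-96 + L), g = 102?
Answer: 1116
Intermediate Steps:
n = 76
c = -11/87 (c = 11/(-87) = 11*(-1/87) = -11/87 ≈ -0.12644)
q(L, b) = (-96 + L)*(-92 + L) (q(L, b) = (-92 + L)*(-96 + L) = (-96 + L)*(-92 + L))
q(g, c) + (n - 109)*(-32) = (8832 + 102² - 188*102) + (76 - 109)*(-32) = (8832 + 10404 - 19176) - 33*(-32) = 60 + 1056 = 1116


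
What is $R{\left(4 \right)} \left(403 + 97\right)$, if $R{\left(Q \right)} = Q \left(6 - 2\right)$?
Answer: $8000$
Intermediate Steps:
$R{\left(Q \right)} = 4 Q$ ($R{\left(Q \right)} = Q 4 = 4 Q$)
$R{\left(4 \right)} \left(403 + 97\right) = 4 \cdot 4 \left(403 + 97\right) = 16 \cdot 500 = 8000$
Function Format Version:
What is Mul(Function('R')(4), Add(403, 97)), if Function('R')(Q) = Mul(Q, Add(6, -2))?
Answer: 8000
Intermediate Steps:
Function('R')(Q) = Mul(4, Q) (Function('R')(Q) = Mul(Q, 4) = Mul(4, Q))
Mul(Function('R')(4), Add(403, 97)) = Mul(Mul(4, 4), Add(403, 97)) = Mul(16, 500) = 8000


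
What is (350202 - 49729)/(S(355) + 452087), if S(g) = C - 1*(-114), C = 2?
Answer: 300473/452203 ≈ 0.66446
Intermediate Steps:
S(g) = 116 (S(g) = 2 - 1*(-114) = 2 + 114 = 116)
(350202 - 49729)/(S(355) + 452087) = (350202 - 49729)/(116 + 452087) = 300473/452203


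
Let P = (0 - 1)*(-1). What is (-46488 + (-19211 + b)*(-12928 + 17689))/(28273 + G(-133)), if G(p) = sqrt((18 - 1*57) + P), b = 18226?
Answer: -44634330643/266454189 + 1578691*I*sqrt(38)/266454189 ≈ -167.51 + 0.036523*I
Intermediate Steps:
P = 1 (P = -1*(-1) = 1)
G(p) = I*sqrt(38) (G(p) = sqrt((18 - 1*57) + 1) = sqrt((18 - 57) + 1) = sqrt(-39 + 1) = sqrt(-38) = I*sqrt(38))
(-46488 + (-19211 + b)*(-12928 + 17689))/(28273 + G(-133)) = (-46488 + (-19211 + 18226)*(-12928 + 17689))/(28273 + I*sqrt(38)) = (-46488 - 985*4761)/(28273 + I*sqrt(38)) = (-46488 - 4689585)/(28273 + I*sqrt(38)) = -4736073/(28273 + I*sqrt(38))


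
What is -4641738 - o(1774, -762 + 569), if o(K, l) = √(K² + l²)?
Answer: -4641738 - 5*√127373 ≈ -4.6435e+6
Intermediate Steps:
-4641738 - o(1774, -762 + 569) = -4641738 - √(1774² + (-762 + 569)²) = -4641738 - √(3147076 + (-193)²) = -4641738 - √(3147076 + 37249) = -4641738 - √3184325 = -4641738 - 5*√127373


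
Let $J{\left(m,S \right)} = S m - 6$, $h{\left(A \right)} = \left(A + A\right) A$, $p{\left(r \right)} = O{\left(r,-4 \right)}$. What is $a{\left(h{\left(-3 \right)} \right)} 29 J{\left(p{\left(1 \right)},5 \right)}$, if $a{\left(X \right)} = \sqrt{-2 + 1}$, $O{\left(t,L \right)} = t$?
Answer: $- 29 i \approx - 29.0 i$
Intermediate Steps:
$p{\left(r \right)} = r$
$h{\left(A \right)} = 2 A^{2}$ ($h{\left(A \right)} = 2 A A = 2 A^{2}$)
$a{\left(X \right)} = i$ ($a{\left(X \right)} = \sqrt{-1} = i$)
$J{\left(m,S \right)} = -6 + S m$
$a{\left(h{\left(-3 \right)} \right)} 29 J{\left(p{\left(1 \right)},5 \right)} = i 29 \left(-6 + 5 \cdot 1\right) = 29 i \left(-6 + 5\right) = 29 i \left(-1\right) = - 29 i$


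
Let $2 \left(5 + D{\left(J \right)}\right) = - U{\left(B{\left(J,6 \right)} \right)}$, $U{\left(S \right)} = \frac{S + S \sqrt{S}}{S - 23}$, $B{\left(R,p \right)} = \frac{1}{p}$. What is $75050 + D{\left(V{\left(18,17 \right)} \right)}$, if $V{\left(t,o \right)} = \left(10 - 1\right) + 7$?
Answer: $\frac{20562331}{274} + \frac{\sqrt{6}}{1644} \approx 75045.0$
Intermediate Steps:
$V{\left(t,o \right)} = 16$ ($V{\left(t,o \right)} = 9 + 7 = 16$)
$U{\left(S \right)} = \frac{S + S^{\frac{3}{2}}}{-23 + S}$
$D{\left(J \right)} = - \frac{1369}{274} + \frac{\sqrt{6}}{1644}$ ($D{\left(J \right)} = -5 + \frac{\left(-1\right) \frac{\frac{1}{6} + \left(\frac{1}{6}\right)^{\frac{3}{2}}}{-23 + \frac{1}{6}}}{2} = -5 + \frac{\left(-1\right) \frac{\frac{1}{6} + \frac{\sqrt{6}}{36}}{- \frac{137}{6}}}{2} = -5 + \frac{\left(-1\right) \left(- \frac{6 \left(\frac{1}{6} + \frac{\sqrt{6}}{36}\right)}{137}\right)}{2} = -5 + \frac{\left(-1\right) \left(- \frac{1}{137} - \frac{\sqrt{6}}{822}\right)}{2} = -5 + \frac{\frac{1}{137} + \frac{\sqrt{6}}{822}}{2} = -5 + \left(\frac{1}{274} + \frac{\sqrt{6}}{1644}\right) = - \frac{1369}{274} + \frac{\sqrt{6}}{1644}$)
$75050 + D{\left(V{\left(18,17 \right)} \right)} = 75050 - \left(\frac{1369}{274} - \frac{\sqrt{6}}{1644}\right) = \frac{20562331}{274} + \frac{\sqrt{6}}{1644}$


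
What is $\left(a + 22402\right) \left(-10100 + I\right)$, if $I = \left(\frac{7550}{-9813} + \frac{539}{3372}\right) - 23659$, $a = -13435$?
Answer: $- \frac{1112990455706171}{3676604} \approx -3.0272 \cdot 10^{8}$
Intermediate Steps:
$I = - \frac{260961045239}{11029812}$ ($I = \left(7550 \left(- \frac{1}{9813}\right) + 539 \cdot \frac{1}{3372}\right) - 23659 = \left(- \frac{7550}{9813} + \frac{539}{3372}\right) - 23659 = - \frac{6723131}{11029812} - 23659 = - \frac{260961045239}{11029812} \approx -23660.0$)
$\left(a + 22402\right) \left(-10100 + I\right) = \left(-13435 + 22402\right) \left(-10100 - \frac{260961045239}{11029812}\right) = 8967 \left(- \frac{372362146439}{11029812}\right) = - \frac{1112990455706171}{3676604}$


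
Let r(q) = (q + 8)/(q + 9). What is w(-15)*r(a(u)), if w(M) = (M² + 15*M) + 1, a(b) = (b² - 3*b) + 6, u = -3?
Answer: 32/33 ≈ 0.96970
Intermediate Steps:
a(b) = 6 + b² - 3*b
w(M) = 1 + M² + 15*M
r(q) = (8 + q)/(9 + q)
w(-15)*r(a(u)) = (1 + (-15)² + 15*(-15))*((8 + (6 + (-3)² - 3*(-3)))/(9 + (6 + (-3)² - 3*(-3)))) = (1 + 225 - 225)*((8 + (6 + 9 + 9))/(9 + (6 + 9 + 9))) = 1*((8 + 24)/(9 + 24)) = 1*(32/33) = 32/33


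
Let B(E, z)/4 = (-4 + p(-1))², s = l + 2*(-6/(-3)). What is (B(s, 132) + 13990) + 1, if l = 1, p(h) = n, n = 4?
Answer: 13991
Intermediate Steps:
p(h) = 4
s = 5 (s = 1 + 2*(-6/(-3)) = 1 + 2*(-6*(-⅓)) = 1 + 2*2 = 1 + 4 = 5)
B(E, z) = 0 (B(E, z) = 4*(-4 + 4)² = 4*0² = 4*0 = 0)
(B(s, 132) + 13990) + 1 = (0 + 13990) + 1 = 13990 + 1 = 13991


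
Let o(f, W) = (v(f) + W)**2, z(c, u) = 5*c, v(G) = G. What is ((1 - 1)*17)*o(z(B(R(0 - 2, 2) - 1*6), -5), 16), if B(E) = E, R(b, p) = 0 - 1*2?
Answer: 0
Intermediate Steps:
R(b, p) = -2 (R(b, p) = 0 - 2 = -2)
o(f, W) = (W + f)**2 (o(f, W) = (f + W)**2 = (W + f)**2)
((1 - 1)*17)*o(z(B(R(0 - 2, 2) - 1*6), -5), 16) = ((1 - 1)*17)*(16 + 5*(-2 - 1*6))**2 = (0*17)*(16 + 5*(-2 - 6))**2 = 0*(16 + 5*(-8))**2 = 0*(16 - 40)**2 = 0*(-24)**2 = 0*576 = 0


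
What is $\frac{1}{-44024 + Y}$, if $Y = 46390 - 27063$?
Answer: $- \frac{1}{24697} \approx -4.0491 \cdot 10^{-5}$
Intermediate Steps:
$Y = 19327$ ($Y = 46390 - 27063 = 19327$)
$\frac{1}{-44024 + Y} = \frac{1}{-44024 + 19327} = \frac{1}{-24697} = - \frac{1}{24697}$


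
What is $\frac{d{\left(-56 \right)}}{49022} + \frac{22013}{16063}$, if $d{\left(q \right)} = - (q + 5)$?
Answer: $\frac{1079940499}{787440386} \approx 1.3715$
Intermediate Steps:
$d{\left(q \right)} = -5 - q$ ($d{\left(q \right)} = - (5 + q) = -5 - q$)
$\frac{d{\left(-56 \right)}}{49022} + \frac{22013}{16063} = \frac{-5 - -56}{49022} + \frac{22013}{16063} = \left(-5 + 56\right) \frac{1}{49022} + 22013 \cdot \frac{1}{16063} = 51 \cdot \frac{1}{49022} + \frac{22013}{16063} = \frac{51}{49022} + \frac{22013}{16063} = \frac{1079940499}{787440386}$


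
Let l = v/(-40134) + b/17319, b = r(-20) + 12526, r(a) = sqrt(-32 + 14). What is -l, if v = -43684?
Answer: -209880280/115846791 - I*sqrt(2)/5773 ≈ -1.8117 - 0.00024497*I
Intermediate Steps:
r(a) = 3*I*sqrt(2) (r(a) = sqrt(-18) = 3*I*sqrt(2))
b = 12526 + 3*I*sqrt(2) (b = 3*I*sqrt(2) + 12526 = 12526 + 3*I*sqrt(2) ≈ 12526.0 + 4.2426*I)
l = 209880280/115846791 + I*sqrt(2)/5773 (l = -43684/(-40134) + (12526 + 3*I*sqrt(2))/17319 = -43684*(-1/40134) + (12526 + 3*I*sqrt(2))*(1/17319) = 21842/20067 + (12526/17319 + I*sqrt(2)/5773) = 209880280/115846791 + I*sqrt(2)/5773 ≈ 1.8117 + 0.00024497*I)
-l = -(209880280/115846791 + I*sqrt(2)/5773) = -209880280/115846791 - I*sqrt(2)/5773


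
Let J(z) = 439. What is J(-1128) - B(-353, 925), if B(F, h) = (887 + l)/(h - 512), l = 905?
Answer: 25645/59 ≈ 434.66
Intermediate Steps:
B(F, h) = 1792/(-512 + h) (B(F, h) = (887 + 905)/(h - 512) = 1792/(-512 + h))
J(-1128) - B(-353, 925) = 439 - 1792/(-512 + 925) = 439 - 1792/413 = 439 - 1*256/59 = 439 - 256/59 = 25645/59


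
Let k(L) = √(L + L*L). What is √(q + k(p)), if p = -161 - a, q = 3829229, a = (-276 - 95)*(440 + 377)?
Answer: √(3829229 + √91776581862) ≈ 2032.8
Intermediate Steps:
a = -303107 (a = -371*817 = -303107)
p = 302946 (p = -161 - 1*(-303107) = -161 + 303107 = 302946)
k(L) = √(L + L²)
√(q + k(p)) = √(3829229 + √(302946*(1 + 302946))) = √(3829229 + √(302946*302947)) = √(3829229 + √91776581862)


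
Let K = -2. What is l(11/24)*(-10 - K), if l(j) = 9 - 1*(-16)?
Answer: -200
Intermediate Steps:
l(j) = 25 (l(j) = 9 + 16 = 25)
l(11/24)*(-10 - K) = 25*(-10 - 1*(-2)) = 25*(-10 + 2) = 25*(-8) = -200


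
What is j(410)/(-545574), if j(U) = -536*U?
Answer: 109880/272787 ≈ 0.40281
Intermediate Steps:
j(410)/(-545574) = -536*410/(-545574) = -219760*(-1/545574) = 109880/272787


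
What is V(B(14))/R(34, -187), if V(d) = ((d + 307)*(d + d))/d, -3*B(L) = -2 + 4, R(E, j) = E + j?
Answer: -1838/459 ≈ -4.0044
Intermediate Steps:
B(L) = -⅔ (B(L) = -(-2 + 4)/3 = -⅓*2 = -⅔)
V(d) = 614 + 2*d (V(d) = ((307 + d)*(2*d))/d = (2*d*(307 + d))/d = 614 + 2*d)
V(B(14))/R(34, -187) = (614 + 2*(-⅔))/(34 - 187) = (614 - 4/3)/(-153) = (1838/3)*(-1/153) = -1838/459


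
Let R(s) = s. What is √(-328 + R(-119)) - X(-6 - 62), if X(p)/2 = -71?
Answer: 142 + I*√447 ≈ 142.0 + 21.142*I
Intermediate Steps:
X(p) = -142 (X(p) = 2*(-71) = -142)
√(-328 + R(-119)) - X(-6 - 62) = √(-328 - 119) - 1*(-142) = √(-447) + 142 = I*√447 + 142 = 142 + I*√447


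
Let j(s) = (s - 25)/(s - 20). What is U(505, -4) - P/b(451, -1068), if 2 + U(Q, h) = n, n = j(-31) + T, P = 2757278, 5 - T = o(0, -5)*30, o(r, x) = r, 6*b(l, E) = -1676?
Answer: 211019338/21369 ≈ 9875.0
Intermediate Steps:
b(l, E) = -838/3 (b(l, E) = (⅙)*(-1676) = -838/3)
j(s) = (-25 + s)/(-20 + s)
T = 5 (T = 5 - 0*30 = 5 - 1*0 = 5 + 0 = 5)
n = 311/51 (n = (-25 - 31)/(-20 - 31) + 5 = -56/(-51) + 5 = -1/51*(-56) + 5 = 56/51 + 5 = 311/51 ≈ 6.0980)
U(Q, h) = 209/51 (U(Q, h) = -2 + 311/51 = 209/51)
U(505, -4) - P/b(451, -1068) = 209/51 - 2757278/(-838/3) = 209/51 - 2757278*(-3)/838 = 209/51 - 1*(-4135917/419) = 209/51 + 4135917/419 = 211019338/21369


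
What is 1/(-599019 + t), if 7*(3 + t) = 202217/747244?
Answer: -5230708/3133308965359 ≈ -1.6694e-6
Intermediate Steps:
t = -15489907/5230708 (t = -3 + (202217/747244)/7 = -3 + (202217*(1/747244))/7 = -3 + (⅐)*(202217/747244) = -3 + 202217/5230708 = -15489907/5230708 ≈ -2.9613)
1/(-599019 + t) = 1/(-599019 - 15489907/5230708) = 1/(-3133308965359/5230708) = -5230708/3133308965359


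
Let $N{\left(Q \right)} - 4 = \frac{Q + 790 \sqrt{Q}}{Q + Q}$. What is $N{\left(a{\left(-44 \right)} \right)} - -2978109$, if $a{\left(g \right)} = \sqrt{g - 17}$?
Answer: $\frac{5956227}{2} - \frac{395 \left(-61\right)^{\frac{3}{4}}}{61} \approx 2.9782 \cdot 10^{6} - 99.942 i$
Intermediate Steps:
$a{\left(g \right)} = \sqrt{-17 + g}$
$N{\left(Q \right)} = 4 + \frac{Q + 790 \sqrt{Q}}{2 Q}$ ($N{\left(Q \right)} = 4 + \frac{Q + 790 \sqrt{Q}}{Q + Q} = 4 + \frac{Q + 790 \sqrt{Q}}{2 Q}$)
$N{\left(a{\left(-44 \right)} \right)} - -2978109 = \left(\frac{9}{2} + \frac{395}{\sqrt[4]{-17 - 44}}\right) - -2978109 = \left(\frac{9}{2} + \frac{395}{\sqrt[4]{-61}}\right) + 2978109 = \left(\frac{9}{2} + \frac{395}{\sqrt[4]{61} \sqrt{i}}\right) + 2978109 = \left(\frac{9}{2} + 395 \frac{61^{\frac{3}{4}} \left(- i^{\frac{3}{2}}\right)}{61}\right) + 2978109 = \left(\frac{9}{2} - \frac{395 \cdot 61^{\frac{3}{4}} i^{\frac{3}{2}}}{61}\right) + 2978109 = \frac{5956227}{2} - \frac{395 \cdot 61^{\frac{3}{4}} i^{\frac{3}{2}}}{61}$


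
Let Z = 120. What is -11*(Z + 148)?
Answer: -2948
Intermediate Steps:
-11*(Z + 148) = -11*(120 + 148) = -11*268 = -2948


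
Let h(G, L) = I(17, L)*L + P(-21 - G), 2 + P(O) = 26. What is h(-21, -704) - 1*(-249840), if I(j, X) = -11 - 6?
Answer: 261832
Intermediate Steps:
P(O) = 24 (P(O) = -2 + 26 = 24)
I(j, X) = -17
h(G, L) = 24 - 17*L (h(G, L) = -17*L + 24 = 24 - 17*L)
h(-21, -704) - 1*(-249840) = (24 - 17*(-704)) - 1*(-249840) = (24 + 11968) + 249840 = 11992 + 249840 = 261832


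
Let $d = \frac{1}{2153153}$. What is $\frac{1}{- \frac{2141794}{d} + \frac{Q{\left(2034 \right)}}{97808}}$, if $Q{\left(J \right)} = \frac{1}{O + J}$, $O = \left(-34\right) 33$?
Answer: $- \frac{89200896}{411359759744912527871} \approx -2.1684 \cdot 10^{-13}$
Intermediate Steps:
$O = -1122$
$d = \frac{1}{2153153} \approx 4.6444 \cdot 10^{-7}$
$Q{\left(J \right)} = \frac{1}{-1122 + J}$
$\frac{1}{- \frac{2141794}{d} + \frac{Q{\left(2034 \right)}}{97808}} = \frac{1}{- 2141794 \frac{1}{\frac{1}{2153153}} + \frac{1}{\left(-1122 + 2034\right) 97808}} = \frac{1}{\left(-2141794\right) 2153153 + \frac{1}{912} \cdot \frac{1}{97808}} = \frac{1}{-4611610176482 + \frac{1}{912} \cdot \frac{1}{97808}} = \frac{1}{-4611610176482 + \frac{1}{89200896}} = \frac{1}{- \frac{411359759744912527871}{89200896}} = - \frac{89200896}{411359759744912527871}$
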